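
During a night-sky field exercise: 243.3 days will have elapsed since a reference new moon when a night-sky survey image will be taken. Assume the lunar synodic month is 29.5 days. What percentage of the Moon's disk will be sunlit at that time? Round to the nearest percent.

Reduce mod P: 243.3 − 8×29.5 = 7.30 d into the current lunation.
Elongation θ = 360° × 7.30/29.5 ≈ 89.1°.
cos 89.1° = 0.016, so f = (1 − 0.016)/2 = 0.492, so 49%.

49%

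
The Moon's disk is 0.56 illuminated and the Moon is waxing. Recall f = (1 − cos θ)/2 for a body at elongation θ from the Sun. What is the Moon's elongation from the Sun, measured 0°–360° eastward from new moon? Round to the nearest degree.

97°

From f = (1 − cos θ)/2: cos θ = 1 − 2×0.56 = -0.120; arccos → 96.9°.
Waxing ⇒ before full, so θ = 96.9°.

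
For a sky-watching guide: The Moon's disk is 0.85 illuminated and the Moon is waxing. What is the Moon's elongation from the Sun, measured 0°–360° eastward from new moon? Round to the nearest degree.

Invert f = (1 − cos θ)/2 to get cos θ = 1 − 2(0.85) = -0.700, hence θ₀ = arccos -0.700 = 134.4°.
Waxing ⇒ before full, so θ = 134.4°.

134°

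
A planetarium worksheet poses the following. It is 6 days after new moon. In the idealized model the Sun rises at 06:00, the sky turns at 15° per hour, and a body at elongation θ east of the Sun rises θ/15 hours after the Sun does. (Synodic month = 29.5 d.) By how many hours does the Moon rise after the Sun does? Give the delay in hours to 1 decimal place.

Phase angle: θ = 360°·(6 d)/(29.5 d) = 73.2°.
Delay after the Sun = 73.2° / (15°/h) ≈ 4.88 h.
So the Moon rises 4.88 h after the Sun.

4.9 h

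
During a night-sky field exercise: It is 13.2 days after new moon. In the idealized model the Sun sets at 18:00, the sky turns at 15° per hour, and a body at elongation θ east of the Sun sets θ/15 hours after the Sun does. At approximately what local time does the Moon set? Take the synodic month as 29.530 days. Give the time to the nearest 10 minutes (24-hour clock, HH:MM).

04:40

Elongation θ = 360° × 13.2/29.530 ≈ 160.9°.
The Moon trails the Sun by θ/15 = 160.9/15 ≈ 10.73 hours.
18:00 + 10.728 h ≈ 04:44 → 04:40 to the nearest ten minutes.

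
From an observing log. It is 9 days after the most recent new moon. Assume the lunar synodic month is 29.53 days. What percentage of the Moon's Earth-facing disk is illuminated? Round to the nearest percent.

The Moon has covered 9/29.53 of its cycle, so θ ≈ 360° × 9/29.53 = 109.7°.
cos 109.7° = (-0.337), so f = (1 − (-0.337))/2 = 0.669, so 67%.

67%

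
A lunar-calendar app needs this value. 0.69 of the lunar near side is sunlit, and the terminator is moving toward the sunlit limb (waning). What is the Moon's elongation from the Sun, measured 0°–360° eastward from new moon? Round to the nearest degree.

248°

From f = (1 − cos θ)/2: cos θ = 1 − 2×0.69 = -0.380; arccos → 112.3°.
A waning Moon lies in 180°–360°, so θ = 360° − 112.3° = 247.7°.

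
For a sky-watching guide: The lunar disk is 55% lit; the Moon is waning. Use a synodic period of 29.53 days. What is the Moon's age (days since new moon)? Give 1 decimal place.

From f = (1 − cos θ)/2: cos θ = 1 − 2×0.55 = -0.100; arccos → 95.7°.
A waning Moon lies in 180°–360°, so θ = 360° − 95.7° = 264.3°.
Age = 29.53 × 264.3°/360° ≈ 21.68 days.

21.7 days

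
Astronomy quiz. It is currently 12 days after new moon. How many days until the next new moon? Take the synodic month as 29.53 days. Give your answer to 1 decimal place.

The next new moon completes the synodic month: 29.53 − 12 = 17.530 days.

17.5 days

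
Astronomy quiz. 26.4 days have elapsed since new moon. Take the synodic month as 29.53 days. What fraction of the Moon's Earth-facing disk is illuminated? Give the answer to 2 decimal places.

Phase angle: θ = 360°·(26.4 d)/(29.53 d) = 321.8°.
Illuminated fraction = (1 − cos 321.8°)/2 = (1 − 0.786)/2 ≈ 0.107.

0.11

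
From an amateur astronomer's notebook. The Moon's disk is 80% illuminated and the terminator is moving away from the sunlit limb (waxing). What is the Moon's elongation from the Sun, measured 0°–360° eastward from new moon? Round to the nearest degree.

cos θ = 1 − 2f = -0.600, giving a principal value of 126.9°.
Waxing ⇒ before full, so θ = 126.9°.

127°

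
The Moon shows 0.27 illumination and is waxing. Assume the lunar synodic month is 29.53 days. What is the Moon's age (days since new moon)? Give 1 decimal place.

5.1 days

Invert f = (1 − cos θ)/2 to get cos θ = 1 − 2(0.27) = 0.460, hence θ₀ = arccos 0.460 = 62.6°.
The Moon is waxing (0°–180°), so θ = 62.6° directly.
Age = 29.53 × 62.6°/360° ≈ 5.14 days.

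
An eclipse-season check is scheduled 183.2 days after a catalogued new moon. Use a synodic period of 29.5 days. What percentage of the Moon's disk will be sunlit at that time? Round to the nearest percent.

38%

183.2 d spans 6 complete synodic months (6 × 29.5 = 177.00 d) plus 6.20 d.
The Moon has covered 6.20/29.5 of its cycle, so θ ≈ 360° × 6.20/29.5 = 75.7°.
Illuminated fraction = (1 − cos 75.7°)/2 = (1 − 0.248)/2 ≈ 0.376, so 38%.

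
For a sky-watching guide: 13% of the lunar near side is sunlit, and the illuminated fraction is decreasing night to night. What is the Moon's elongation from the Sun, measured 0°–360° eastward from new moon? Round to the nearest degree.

318°

cos θ = 1 − 2f = 0.740, giving a principal value of 42.3°.
A waning Moon lies in 180°–360°, so θ = 360° − 42.3° = 317.7°.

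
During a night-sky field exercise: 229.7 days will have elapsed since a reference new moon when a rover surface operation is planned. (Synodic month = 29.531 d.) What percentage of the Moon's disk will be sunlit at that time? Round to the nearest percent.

41%

229.7 d spans 7 complete synodic months (7 × 29.531 = 206.72 d) plus 22.98 d.
Phase angle: θ = 360°·(22.98 d)/(29.531 d) = 280.2°.
Illuminated fraction = (1 − cos 280.2°)/2 = (1 − 0.177)/2 ≈ 0.412, so 41%.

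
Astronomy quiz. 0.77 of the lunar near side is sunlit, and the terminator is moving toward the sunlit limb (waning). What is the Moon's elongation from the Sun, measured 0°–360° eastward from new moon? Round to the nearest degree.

cos θ = 1 − 2f = -0.540, giving a principal value of 122.7°.
Waning ⇒ past full, so θ = 360° − 122.7° = 237.3°.

237°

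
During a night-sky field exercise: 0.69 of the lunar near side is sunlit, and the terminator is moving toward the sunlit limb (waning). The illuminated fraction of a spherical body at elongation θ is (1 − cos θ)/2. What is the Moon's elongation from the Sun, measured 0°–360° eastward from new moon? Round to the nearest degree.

Invert f = (1 − cos θ)/2 to get cos θ = 1 − 2(0.69) = -0.380, hence θ₀ = arccos -0.380 = 112.3°.
A waning Moon lies in 180°–360°, so θ = 360° − 112.3° = 247.7°.

248°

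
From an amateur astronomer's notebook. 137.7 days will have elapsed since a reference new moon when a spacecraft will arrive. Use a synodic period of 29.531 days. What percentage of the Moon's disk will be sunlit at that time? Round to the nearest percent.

76%

137.7 d spans 4 complete synodic months (4 × 29.531 = 118.12 d) plus 19.58 d.
The Moon has covered 19.58/29.531 of its cycle, so θ ≈ 360° × 19.58/29.531 = 238.6°.
With cos θ = (-0.520), the lit fraction is (1 − (-0.520))/2 ≈ 0.760, so 76%.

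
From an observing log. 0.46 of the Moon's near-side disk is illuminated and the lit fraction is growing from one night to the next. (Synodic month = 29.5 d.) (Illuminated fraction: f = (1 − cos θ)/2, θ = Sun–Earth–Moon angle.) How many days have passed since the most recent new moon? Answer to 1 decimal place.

7.0 days

From f = (1 − cos θ)/2: cos θ = 1 − 2×0.46 = 0.080; arccos → 85.4°.
The Moon is waxing (0°–180°), so θ = 85.4° directly.
At 360°/29.5 d per day, 85.4° corresponds to 7.00 days.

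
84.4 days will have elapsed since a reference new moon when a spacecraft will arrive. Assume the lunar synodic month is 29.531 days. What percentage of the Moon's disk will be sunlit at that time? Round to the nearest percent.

84.4/29.531 = 2.858 lunations, so 2 complete cycles and 25.34 d into the next.
The Moon has covered 25.34/29.531 of its cycle, so θ ≈ 360° × 25.34/29.531 = 308.9°.
cos 308.9° = 0.628, so f = (1 − 0.628)/2 = 0.186, so 19%.

19%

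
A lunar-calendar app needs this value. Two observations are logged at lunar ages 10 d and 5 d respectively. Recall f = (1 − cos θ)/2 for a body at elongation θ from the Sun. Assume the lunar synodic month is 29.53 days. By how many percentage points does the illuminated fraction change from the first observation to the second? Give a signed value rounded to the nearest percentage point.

-51 percentage points

First observation: θ = 360°·10/29.53 = 121.9°, so f = 0.764.
Second observation: θ = 61.0°, f = 0.257.
Δf = 0.257 − 0.764 = -0.507, i.e. -51 pp.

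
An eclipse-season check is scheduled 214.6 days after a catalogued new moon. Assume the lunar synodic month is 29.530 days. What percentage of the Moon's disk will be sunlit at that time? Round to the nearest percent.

55%

214.6/29.530 = 7.267 lunations, so 7 complete cycles and 7.89 d into the next.
Elongation θ = 360° × 7.89/29.530 ≈ 96.2°.
Illuminated fraction = (1 − cos 96.2°)/2 = (1 − (-0.108))/2 ≈ 0.554, so 55%.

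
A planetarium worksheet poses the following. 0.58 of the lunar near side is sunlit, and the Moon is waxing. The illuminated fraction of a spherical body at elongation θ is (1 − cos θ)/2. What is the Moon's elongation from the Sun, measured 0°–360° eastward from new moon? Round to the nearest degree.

cos θ = 1 − 2f = -0.160, giving a principal value of 99.2°.
Waxing ⇒ before full, so θ = 99.2°.

99°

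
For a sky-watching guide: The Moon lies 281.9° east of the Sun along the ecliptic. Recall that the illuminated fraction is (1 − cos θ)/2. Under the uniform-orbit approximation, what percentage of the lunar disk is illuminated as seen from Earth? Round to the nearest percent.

f = (1 − cos 281.9°)/2 = (1 − 0.206)/2 ≈ 0.397, i.e. 40%.

40%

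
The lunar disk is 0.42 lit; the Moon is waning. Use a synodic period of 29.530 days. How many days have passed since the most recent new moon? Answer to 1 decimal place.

Invert f = (1 − cos θ)/2 to get cos θ = 1 − 2(0.42) = 0.160, hence θ₀ = arccos 0.160 = 80.8°.
Waning ⇒ past full, so θ = 360° − 80.8° = 279.2°.
At 360°/29.530 d per day, 279.2° corresponds to 22.90 days.

22.9 days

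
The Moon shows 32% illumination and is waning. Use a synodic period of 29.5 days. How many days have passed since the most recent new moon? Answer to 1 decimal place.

From f = (1 − cos θ)/2: cos θ = 1 − 2×0.32 = 0.360; arccos → 68.9°.
Since the Moon is past full (waning), take the reflex angle: θ = 360° − 68.9° = 291.1°.
At 360°/29.5 d per day, 291.1° corresponds to 23.85 days.

23.9 days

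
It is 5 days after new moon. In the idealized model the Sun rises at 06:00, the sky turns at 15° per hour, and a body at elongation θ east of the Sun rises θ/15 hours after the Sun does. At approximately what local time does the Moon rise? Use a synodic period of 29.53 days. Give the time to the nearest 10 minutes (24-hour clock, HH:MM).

10:00

Phase angle: θ = 360°·(5 d)/(29.53 d) = 61.0°.
Delay after the Sun = 61.0° / (15°/h) ≈ 4.06 h.
06:00 + 4.064 h ≈ 10:04 → 10:00 to the nearest ten minutes.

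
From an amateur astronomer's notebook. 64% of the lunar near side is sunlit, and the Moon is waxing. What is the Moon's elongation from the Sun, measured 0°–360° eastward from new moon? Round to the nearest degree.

106°

From f = (1 − cos θ)/2: cos θ = 1 − 2×0.64 = -0.280; arccos → 106.3°.
The Moon is waxing (0°–180°), so θ = 106.3° directly.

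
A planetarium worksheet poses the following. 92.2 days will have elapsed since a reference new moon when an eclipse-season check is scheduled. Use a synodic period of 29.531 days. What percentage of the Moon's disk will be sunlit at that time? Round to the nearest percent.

Reduce mod P: 92.2 − 3×29.531 = 3.61 d into the current lunation.
The Moon has covered 3.61/29.531 of its cycle, so θ ≈ 360° × 3.61/29.531 = 44.0°.
With cos θ = 0.720, the lit fraction is (1 − 0.720)/2 ≈ 0.140, so 14%.

14%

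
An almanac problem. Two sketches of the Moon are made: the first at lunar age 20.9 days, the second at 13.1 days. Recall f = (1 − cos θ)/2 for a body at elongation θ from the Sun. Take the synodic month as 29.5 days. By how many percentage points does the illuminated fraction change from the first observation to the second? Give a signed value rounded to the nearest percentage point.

+34 percentage points

θ₁ = 360° × 20.9/29.5 = 255.1°, f₁ = (1 − cos θ₁)/2 = 0.629.
θ₂ = 360° × 13.1/29.5 = 159.9°, f₂ = (1 − cos θ₂)/2 = 0.969.
Change = f₂ − f₁ = +0.340 → +34 percentage points.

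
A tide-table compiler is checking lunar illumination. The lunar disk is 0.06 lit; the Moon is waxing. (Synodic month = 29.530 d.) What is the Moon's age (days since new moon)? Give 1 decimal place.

2.3 days

Invert f = (1 − cos θ)/2 to get cos θ = 1 − 2(0.06) = 0.880, hence θ₀ = arccos 0.880 = 28.4°.
The Moon is waxing (0°–180°), so θ = 28.4° directly.
That fraction of the synodic month is 28.4/360 × 29.530 d ≈ 2.33 d.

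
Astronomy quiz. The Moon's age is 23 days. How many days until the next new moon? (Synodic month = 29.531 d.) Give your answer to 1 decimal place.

One full lunation from the last new moon is 29.531 d; remaining = 29.531 − 23 = 6.531 d.

6.5 days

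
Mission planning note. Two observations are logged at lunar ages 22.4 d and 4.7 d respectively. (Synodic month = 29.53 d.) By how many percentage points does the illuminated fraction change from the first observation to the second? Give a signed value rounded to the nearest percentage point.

First observation: θ = 360°·22.4/29.53 = 273.1°, so f = 0.473.
Second observation: θ = 57.3°, f = 0.230.
Δf = 0.230 − 0.473 = -0.243, i.e. -24 pp.

-24 pp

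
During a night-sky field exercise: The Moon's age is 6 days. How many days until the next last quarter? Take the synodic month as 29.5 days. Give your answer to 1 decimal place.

16.1 days

Last quarter occurs at elongation 270°, i.e. at age 29.5 × 270/360 = 22.125 d.
So 16.125 days remain (22.125 − 6).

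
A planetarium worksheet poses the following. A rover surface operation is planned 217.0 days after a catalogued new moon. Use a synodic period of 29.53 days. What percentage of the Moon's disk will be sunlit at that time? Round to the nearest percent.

Reduce mod P: 217.0 − 7×29.53 = 10.29 d into the current lunation.
Phase angle: θ = 360°·(10.29 d)/(29.53 d) = 125.4°.
With cos θ = (-0.580), the lit fraction is (1 − (-0.580))/2 ≈ 0.790, so 79%.

79%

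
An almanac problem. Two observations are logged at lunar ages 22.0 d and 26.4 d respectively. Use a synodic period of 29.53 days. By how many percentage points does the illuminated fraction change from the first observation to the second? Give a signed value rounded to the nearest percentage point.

-41 pp

First observation: θ = 360°·22.0/29.53 = 268.2°, so f = 0.516.
Second observation: θ = 321.8°, f = 0.107.
Δf = 0.107 − 0.516 = -0.409, i.e. -41 pp.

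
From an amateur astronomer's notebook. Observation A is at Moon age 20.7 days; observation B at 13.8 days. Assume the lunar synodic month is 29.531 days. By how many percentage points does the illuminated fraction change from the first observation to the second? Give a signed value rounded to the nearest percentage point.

θ₁ = 360° × 20.7/29.531 = 252.3°, f₁ = (1 − cos θ₁)/2 = 0.652.
θ₂ = 360° × 13.8/29.531 = 168.2°, f₂ = (1 − cos θ₂)/2 = 0.989.
Change = f₂ − f₁ = +0.338 → +34 percentage points.

+34 percentage points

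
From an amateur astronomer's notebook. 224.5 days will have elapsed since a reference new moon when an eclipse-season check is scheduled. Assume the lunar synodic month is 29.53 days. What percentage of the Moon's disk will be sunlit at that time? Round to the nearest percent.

90%

224.5/29.53 = 7.602 lunations, so 7 complete cycles and 17.79 d into the next.
The Moon has covered 17.79/29.53 of its cycle, so θ ≈ 360° × 17.79/29.53 = 216.9°.
With cos θ = (-0.800), the lit fraction is (1 − (-0.800))/2 ≈ 0.900, so 90%.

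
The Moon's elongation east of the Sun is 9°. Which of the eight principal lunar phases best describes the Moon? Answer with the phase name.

The new moon sector spans roughly -22°–22°; 9° falls inside it.

new moon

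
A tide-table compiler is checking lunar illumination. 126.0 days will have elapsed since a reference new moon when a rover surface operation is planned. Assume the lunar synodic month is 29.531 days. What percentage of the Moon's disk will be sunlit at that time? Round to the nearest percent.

55%

126.0/29.531 = 4.267 lunations, so 4 complete cycles and 7.88 d into the next.
The Moon has covered 7.88/29.531 of its cycle, so θ ≈ 360° × 7.88/29.531 = 96.0°.
With cos θ = (-0.105), the lit fraction is (1 − (-0.105))/2 ≈ 0.552, so 55%.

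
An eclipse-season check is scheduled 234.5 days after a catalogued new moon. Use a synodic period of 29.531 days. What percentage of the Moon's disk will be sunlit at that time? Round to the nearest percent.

3%

234.5/29.531 = 7.941 lunations, so 7 complete cycles and 27.78 d into the next.
The Moon has covered 27.78/29.531 of its cycle, so θ ≈ 360° × 27.78/29.531 = 338.7°.
Illuminated fraction = (1 − cos 338.7°)/2 = (1 − 0.932)/2 ≈ 0.034, so 3%.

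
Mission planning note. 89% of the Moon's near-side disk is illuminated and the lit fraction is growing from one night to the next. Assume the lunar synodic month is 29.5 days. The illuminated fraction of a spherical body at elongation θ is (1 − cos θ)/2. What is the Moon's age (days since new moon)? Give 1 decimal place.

cos θ = 1 − 2f = -0.780, giving a principal value of 141.3°.
Before full moon the principal value applies: θ = 141.3°.
Age = 29.5 × 141.3°/360° ≈ 11.58 days.

11.6 days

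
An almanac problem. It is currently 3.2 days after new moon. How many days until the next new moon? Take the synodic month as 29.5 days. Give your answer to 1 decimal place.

26.3 days

One full lunation from the last new moon is 29.5 d; remaining = 29.5 − 3.2 = 26.300 d.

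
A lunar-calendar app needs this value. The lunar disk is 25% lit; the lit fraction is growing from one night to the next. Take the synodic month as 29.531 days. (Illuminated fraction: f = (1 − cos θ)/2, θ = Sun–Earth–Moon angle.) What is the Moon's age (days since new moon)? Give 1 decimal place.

cos θ = 1 − 2f = 0.500, giving a principal value of 60.0°.
Waxing ⇒ before full, so θ = 60.0°.
That fraction of the synodic month is 60.0/360 × 29.531 d ≈ 4.92 d.

4.9 days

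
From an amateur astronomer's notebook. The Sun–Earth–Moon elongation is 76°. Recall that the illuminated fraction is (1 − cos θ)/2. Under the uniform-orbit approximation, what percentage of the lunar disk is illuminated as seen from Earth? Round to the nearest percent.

Half-versine of 76°: (1 − 0.242)/2 = 0.379, i.e. 38%.

38%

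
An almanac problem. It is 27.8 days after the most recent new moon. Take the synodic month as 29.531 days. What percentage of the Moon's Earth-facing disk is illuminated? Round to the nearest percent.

3%

Elongation θ = 360° × 27.8/29.531 ≈ 338.9°.
cos 338.9° = 0.933, so f = (1 − 0.933)/2 = 0.034, so 3%.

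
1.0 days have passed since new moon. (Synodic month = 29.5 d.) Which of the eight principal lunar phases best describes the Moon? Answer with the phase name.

new moon

At 1.0/29.5 of the cycle, θ ≈ 12° — the new moon range.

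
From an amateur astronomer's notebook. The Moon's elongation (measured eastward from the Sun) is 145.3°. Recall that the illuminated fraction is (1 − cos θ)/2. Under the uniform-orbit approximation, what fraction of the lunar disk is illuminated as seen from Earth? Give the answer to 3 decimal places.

0.911

f = (1 − cos 145.3°)/2 = (1 − (-0.822))/2 ≈ 0.911.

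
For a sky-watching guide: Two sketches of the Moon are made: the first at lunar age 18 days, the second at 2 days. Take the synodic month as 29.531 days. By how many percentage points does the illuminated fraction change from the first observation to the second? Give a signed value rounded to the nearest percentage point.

-84 percentage points

θ₁ = 360° × 18/29.531 = 219.4°, f₁ = (1 − cos θ₁)/2 = 0.886.
θ₂ = 360° × 2/29.531 = 24.4°, f₂ = (1 − cos θ₂)/2 = 0.045.
Change = f₂ − f₁ = -0.842 → -84 percentage points.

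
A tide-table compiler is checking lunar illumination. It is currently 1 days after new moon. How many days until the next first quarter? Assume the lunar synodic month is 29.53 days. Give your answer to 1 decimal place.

6.4 days

First quarter occurs at elongation 90°, i.e. at age 29.53 × 90/360 = 7.383 d.
That is 7.383 − 1 = 6.383 days ahead.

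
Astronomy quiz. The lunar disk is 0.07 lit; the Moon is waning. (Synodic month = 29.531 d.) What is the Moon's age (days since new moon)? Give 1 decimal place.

cos θ = 1 − 2f = 0.860, giving a principal value of 30.7°.
Waning ⇒ past full, so θ = 360° − 30.7° = 329.3°.
Age = 29.531 × 329.3°/360° ≈ 27.01 days.

27.0 days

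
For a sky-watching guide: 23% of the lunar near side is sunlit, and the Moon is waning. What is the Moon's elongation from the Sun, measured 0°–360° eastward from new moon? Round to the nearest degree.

From f = (1 − cos θ)/2: cos θ = 1 − 2×0.23 = 0.540; arccos → 57.3°.
A waning Moon lies in 180°–360°, so θ = 360° − 57.3° = 302.7°.

303°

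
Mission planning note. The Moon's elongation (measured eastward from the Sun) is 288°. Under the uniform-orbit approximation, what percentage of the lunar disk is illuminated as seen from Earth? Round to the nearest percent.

35%

cos 288° = 0.309, so f = (1 − 0.309)/2 = 0.345, i.e. 35%.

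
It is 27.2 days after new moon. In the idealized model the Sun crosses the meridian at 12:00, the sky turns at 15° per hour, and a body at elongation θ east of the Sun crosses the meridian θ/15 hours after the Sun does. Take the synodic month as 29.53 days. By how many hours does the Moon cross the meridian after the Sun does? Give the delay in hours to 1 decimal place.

Elongation θ = 360° × 27.2/29.53 ≈ 331.6°.
The Moon trails the Sun by θ/15 = 331.6/15 ≈ 22.11 hours.
So the Moon crosses the meridian 22.11 h after the Sun.

22.1 h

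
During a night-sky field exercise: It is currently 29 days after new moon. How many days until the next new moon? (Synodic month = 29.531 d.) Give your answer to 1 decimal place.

The next new moon completes the synodic month: 29.531 − 29 = 0.531 days.

0.5 days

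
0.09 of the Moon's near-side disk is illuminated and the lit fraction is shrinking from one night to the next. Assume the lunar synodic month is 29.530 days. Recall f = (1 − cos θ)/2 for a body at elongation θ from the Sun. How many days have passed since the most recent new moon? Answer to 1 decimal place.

26.7 days

From f = (1 − cos θ)/2: cos θ = 1 − 2×0.09 = 0.820; arccos → 34.9°.
Waning ⇒ past full, so θ = 360° − 34.9° = 325.1°.
Age = 29.530 × 325.1°/360° ≈ 26.67 days.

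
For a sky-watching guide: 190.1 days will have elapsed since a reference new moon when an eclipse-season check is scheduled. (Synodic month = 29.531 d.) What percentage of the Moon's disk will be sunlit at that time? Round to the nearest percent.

96%

190.1 d spans 6 complete synodic months (6 × 29.531 = 177.19 d) plus 12.91 d.
Elongation θ = 360° × 12.91/29.531 ≈ 157.4°.
Illuminated fraction = (1 − cos 157.4°)/2 = (1 − (-0.923))/2 ≈ 0.962, so 96%.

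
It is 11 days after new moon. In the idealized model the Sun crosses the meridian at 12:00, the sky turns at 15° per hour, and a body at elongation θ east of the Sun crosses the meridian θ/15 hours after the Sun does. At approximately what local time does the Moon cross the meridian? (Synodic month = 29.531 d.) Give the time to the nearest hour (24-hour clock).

21:00

Elongation θ = 360° × 11/29.531 ≈ 134.1°.
Delay after the Sun = 134.1° / (15°/h) ≈ 8.94 h.
12:00 + 8.94 h ≈ 20:56 → 21:00 to the nearest hour.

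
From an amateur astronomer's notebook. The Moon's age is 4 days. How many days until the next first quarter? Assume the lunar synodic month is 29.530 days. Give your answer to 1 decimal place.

First quarter is 0.25 of the way through the cycle: age 0.25 × 29.530 = 7.383 d.
That is 7.383 − 4 = 3.383 days ahead.

3.4 days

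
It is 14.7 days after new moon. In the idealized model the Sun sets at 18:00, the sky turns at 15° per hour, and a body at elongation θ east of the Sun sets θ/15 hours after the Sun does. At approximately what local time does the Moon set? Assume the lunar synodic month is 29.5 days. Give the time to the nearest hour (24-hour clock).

06:00

The Moon has covered 14.7/29.5 of its cycle, so θ ≈ 360° × 14.7/29.5 = 179.4°.
Delay after the Sun = 179.4° / (15°/h) ≈ 11.96 h.
18:00 + 11.96 h ≈ 05:58 → 06:00 to the nearest hour.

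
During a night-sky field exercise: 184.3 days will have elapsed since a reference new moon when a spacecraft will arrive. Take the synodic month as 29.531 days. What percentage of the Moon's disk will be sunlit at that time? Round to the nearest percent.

47%

Reduce mod P: 184.3 − 6×29.531 = 7.11 d into the current lunation.
Phase angle: θ = 360°·(7.11 d)/(29.531 d) = 86.7°.
With cos θ = 0.057, the lit fraction is (1 − 0.057)/2 ≈ 0.471, so 47%.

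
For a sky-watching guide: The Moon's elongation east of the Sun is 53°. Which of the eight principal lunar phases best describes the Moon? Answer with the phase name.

waxing crescent

The waxing crescent sector spans roughly 22°–68°; 53° falls inside it.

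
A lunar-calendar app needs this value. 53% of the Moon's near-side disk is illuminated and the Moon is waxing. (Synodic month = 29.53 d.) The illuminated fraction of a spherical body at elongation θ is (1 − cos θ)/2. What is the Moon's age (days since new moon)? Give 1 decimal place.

Invert f = (1 − cos θ)/2 to get cos θ = 1 − 2(0.53) = -0.060, hence θ₀ = arccos -0.060 = 93.4°.
Before full moon the principal value applies: θ = 93.4°.
Age = 29.53 × 93.4°/360° ≈ 7.66 days.

7.7 days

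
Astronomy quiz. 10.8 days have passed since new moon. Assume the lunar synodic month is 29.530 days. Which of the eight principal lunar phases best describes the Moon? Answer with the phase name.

waxing gibbous

θ ≈ 360° × 10.8/29.530 = 132°, which falls in the waxing gibbous sector.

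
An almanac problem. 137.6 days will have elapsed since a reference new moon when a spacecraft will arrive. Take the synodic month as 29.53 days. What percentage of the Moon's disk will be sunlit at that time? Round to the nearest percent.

137.6 d spans 4 complete synodic months (4 × 29.53 = 118.12 d) plus 19.48 d.
Phase angle: θ = 360°·(19.48 d)/(29.53 d) = 237.5°.
With cos θ = (-0.538), the lit fraction is (1 − (-0.538))/2 ≈ 0.769, so 77%.

77%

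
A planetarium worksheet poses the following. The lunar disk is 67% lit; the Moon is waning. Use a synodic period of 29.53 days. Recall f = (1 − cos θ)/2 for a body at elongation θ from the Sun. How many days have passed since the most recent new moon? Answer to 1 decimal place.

20.5 days

cos θ = 1 − 2f = -0.340, giving a principal value of 109.9°.
A waning Moon lies in 180°–360°, so θ = 360° − 109.9° = 250.1°.
Age = 29.53 × 250.1°/360° ≈ 20.52 days.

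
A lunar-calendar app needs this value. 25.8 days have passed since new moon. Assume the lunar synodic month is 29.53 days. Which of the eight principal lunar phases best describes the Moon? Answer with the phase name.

θ ≈ 360° × 25.8/29.53 = 315°, which falls in the waning crescent sector.

waning crescent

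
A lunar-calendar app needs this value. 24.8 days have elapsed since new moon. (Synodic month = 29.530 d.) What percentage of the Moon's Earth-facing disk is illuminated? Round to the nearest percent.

Phase angle: θ = 360°·(24.8 d)/(29.530 d) = 302.3°.
cos 302.3° = 0.535, so f = (1 − 0.535)/2 = 0.233, so 23%.

23%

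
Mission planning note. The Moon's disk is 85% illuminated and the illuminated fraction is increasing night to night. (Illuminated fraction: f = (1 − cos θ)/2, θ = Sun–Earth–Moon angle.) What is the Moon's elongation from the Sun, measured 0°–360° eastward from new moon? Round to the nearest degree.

134°

Invert f = (1 − cos θ)/2 to get cos θ = 1 − 2(0.85) = -0.700, hence θ₀ = arccos -0.700 = 134.4°.
Before full moon the principal value applies: θ = 134.4°.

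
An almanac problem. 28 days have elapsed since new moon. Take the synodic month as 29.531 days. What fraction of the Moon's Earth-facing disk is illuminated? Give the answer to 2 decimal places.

Phase angle: θ = 360°·(28 d)/(29.531 d) = 341.3°.
Illuminated fraction = (1 − cos 341.3°)/2 = (1 − 0.947)/2 ≈ 0.026.

0.03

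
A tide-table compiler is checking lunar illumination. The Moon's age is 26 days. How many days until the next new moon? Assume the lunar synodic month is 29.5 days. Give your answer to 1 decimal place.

The next new moon completes the synodic month: 29.5 − 26 = 3.500 days.

3.5 days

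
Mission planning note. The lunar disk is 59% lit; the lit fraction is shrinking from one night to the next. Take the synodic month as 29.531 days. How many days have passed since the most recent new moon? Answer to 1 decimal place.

cos θ = 1 − 2f = -0.180, giving a principal value of 100.4°.
A waning Moon lies in 180°–360°, so θ = 360° − 100.4° = 259.6°.
That fraction of the synodic month is 259.6/360 × 29.531 d ≈ 21.30 d.

21.3 days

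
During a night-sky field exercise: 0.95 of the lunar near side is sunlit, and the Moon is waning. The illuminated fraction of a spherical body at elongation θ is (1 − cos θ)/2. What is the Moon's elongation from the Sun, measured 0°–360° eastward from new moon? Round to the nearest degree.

206°

cos θ = 1 − 2f = -0.900, giving a principal value of 154.2°.
A waning Moon lies in 180°–360°, so θ = 360° − 154.2° = 205.8°.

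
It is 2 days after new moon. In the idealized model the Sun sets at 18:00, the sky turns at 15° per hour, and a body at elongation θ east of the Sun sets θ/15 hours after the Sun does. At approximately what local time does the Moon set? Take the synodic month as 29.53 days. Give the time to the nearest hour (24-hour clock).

20:00

The Moon has covered 2/29.53 of its cycle, so θ ≈ 360° × 2/29.53 = 24.4°.
Delay after the Sun = 24.4° / (15°/h) ≈ 1.63 h.
18:00 + 1.63 h ≈ 19:38 → 20:00 to the nearest hour.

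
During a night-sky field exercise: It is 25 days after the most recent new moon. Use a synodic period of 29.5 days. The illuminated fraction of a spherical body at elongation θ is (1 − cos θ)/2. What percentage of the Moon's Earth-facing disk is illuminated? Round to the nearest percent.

The Moon has covered 25/29.5 of its cycle, so θ ≈ 360° × 25/29.5 = 305.1°.
cos 305.1° = 0.575, so f = (1 − 0.575)/2 = 0.213, so 21%.

21%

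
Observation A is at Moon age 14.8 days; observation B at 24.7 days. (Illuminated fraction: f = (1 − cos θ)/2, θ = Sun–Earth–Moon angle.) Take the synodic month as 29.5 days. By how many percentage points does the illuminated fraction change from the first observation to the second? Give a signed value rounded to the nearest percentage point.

θ₁ = 360° × 14.8/29.5 = 180.6°, f₁ = (1 − cos θ₁)/2 = 1.000.
θ₂ = 360° × 24.7/29.5 = 301.4°, f₂ = (1 − cos θ₂)/2 = 0.239.
Change = f₂ − f₁ = -0.761 → -76 percentage points.

-76 percentage points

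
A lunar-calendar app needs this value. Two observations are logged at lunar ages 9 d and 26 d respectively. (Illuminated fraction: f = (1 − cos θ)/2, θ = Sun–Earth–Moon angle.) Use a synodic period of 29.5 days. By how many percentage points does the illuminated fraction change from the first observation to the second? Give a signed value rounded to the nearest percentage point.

First observation: θ = 360°·9/29.5 = 109.8°, so f = 0.670.
Second observation: θ = 317.3°, f = 0.133.
Δf = 0.133 − 0.670 = -0.537, i.e. -54 pp.

-54 pp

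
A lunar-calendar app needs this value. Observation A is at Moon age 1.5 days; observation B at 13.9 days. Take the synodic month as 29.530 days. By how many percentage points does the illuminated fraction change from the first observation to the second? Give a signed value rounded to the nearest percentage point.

+97 pp

θ₁ = 360° × 1.5/29.530 = 18.3°, f₁ = (1 − cos θ₁)/2 = 0.025.
θ₂ = 360° × 13.9/29.530 = 169.5°, f₂ = (1 − cos θ₂)/2 = 0.992.
Change = f₂ − f₁ = +0.966 → +97 percentage points.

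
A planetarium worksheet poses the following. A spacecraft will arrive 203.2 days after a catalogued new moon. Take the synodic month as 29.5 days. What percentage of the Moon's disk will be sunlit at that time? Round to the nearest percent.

12%

203.2/29.5 = 6.888 lunations, so 6 complete cycles and 26.20 d into the next.
The Moon has covered 26.20/29.5 of its cycle, so θ ≈ 360° × 26.20/29.5 = 319.7°.
Illuminated fraction = (1 − cos 319.7°)/2 = (1 − 0.763)/2 ≈ 0.119, so 12%.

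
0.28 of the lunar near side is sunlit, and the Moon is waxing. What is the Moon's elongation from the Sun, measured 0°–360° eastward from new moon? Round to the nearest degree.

64°

From f = (1 − cos θ)/2: cos θ = 1 − 2×0.28 = 0.440; arccos → 63.9°.
Waxing ⇒ before full, so θ = 63.9°.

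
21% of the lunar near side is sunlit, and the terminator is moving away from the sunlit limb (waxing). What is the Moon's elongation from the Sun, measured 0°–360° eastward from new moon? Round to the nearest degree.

55°

Invert f = (1 − cos θ)/2 to get cos θ = 1 − 2(0.21) = 0.580, hence θ₀ = arccos 0.580 = 54.5°.
Waxing ⇒ before full, so θ = 54.5°.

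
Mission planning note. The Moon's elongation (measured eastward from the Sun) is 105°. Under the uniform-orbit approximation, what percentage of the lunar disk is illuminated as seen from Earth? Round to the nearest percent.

63%

cos 105° = (-0.259), so f = (1 − (-0.259))/2 = 0.629, i.e. 63%.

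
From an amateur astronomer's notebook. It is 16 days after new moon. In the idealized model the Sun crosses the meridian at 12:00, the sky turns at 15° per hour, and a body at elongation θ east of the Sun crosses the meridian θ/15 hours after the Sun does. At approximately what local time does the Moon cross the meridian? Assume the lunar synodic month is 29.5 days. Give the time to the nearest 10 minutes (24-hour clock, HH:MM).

Elongation θ = 360° × 16/29.5 ≈ 195.3°.
Delay after the Sun = 195.3° / (15°/h) ≈ 13.02 h.
12:00 + 13.017 h ≈ 01:01 → 01:00 to the nearest ten minutes.

01:00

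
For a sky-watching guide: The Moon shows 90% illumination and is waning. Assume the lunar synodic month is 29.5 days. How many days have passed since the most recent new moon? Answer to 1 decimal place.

17.8 days

cos θ = 1 − 2f = -0.800, giving a principal value of 143.1°.
Since the Moon is past full (waning), take the reflex angle: θ = 360° − 143.1° = 216.9°.
Age = 29.5 × 216.9°/360° ≈ 17.77 days.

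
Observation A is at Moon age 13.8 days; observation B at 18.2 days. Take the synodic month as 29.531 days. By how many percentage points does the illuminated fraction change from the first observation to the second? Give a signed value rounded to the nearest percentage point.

-12 pp

First observation: θ = 360°·13.8/29.531 = 168.2°, so f = 0.989.
Second observation: θ = 221.9°, f = 0.872.
Δf = 0.872 − 0.989 = -0.117, i.e. -12 pp.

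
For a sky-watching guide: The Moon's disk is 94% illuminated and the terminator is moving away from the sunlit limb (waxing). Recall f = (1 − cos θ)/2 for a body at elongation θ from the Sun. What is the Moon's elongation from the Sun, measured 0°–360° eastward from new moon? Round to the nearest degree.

cos θ = 1 − 2f = -0.880, giving a principal value of 151.6°.
The Moon is waxing (0°–180°), so θ = 151.6° directly.

152°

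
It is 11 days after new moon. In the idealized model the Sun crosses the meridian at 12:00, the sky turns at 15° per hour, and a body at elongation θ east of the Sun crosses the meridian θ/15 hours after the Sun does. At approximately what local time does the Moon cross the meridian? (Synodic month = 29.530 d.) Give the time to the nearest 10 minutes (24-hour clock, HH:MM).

21:00

Phase angle: θ = 360°·(11 d)/(29.530 d) = 134.1°.
The Moon trails the Sun by θ/15 = 134.1/15 ≈ 8.94 hours.
12:00 + 8.940 h ≈ 20:56 → 21:00 to the nearest ten minutes.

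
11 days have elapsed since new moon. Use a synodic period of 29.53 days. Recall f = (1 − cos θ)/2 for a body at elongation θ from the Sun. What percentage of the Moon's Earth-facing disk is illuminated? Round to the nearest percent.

85%

Phase angle: θ = 360°·(11 d)/(29.53 d) = 134.1°.
cos 134.1° = (-0.696), so f = (1 − (-0.696))/2 = 0.848, so 85%.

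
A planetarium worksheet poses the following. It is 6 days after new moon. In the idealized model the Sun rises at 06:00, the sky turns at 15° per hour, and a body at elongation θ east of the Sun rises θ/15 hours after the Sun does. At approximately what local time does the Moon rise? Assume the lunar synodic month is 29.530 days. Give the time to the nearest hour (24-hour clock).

11:00

The Moon has covered 6/29.530 of its cycle, so θ ≈ 360° × 6/29.530 = 73.1°.
The Moon trails the Sun by θ/15 = 73.1/15 ≈ 4.88 hours.
06:00 + 4.88 h ≈ 10:53 → 11:00 to the nearest hour.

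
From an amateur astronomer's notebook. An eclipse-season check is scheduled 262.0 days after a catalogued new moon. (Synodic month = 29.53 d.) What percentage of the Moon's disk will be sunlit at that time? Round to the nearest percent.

15%

Reduce mod P: 262.0 − 8×29.53 = 25.76 d into the current lunation.
Phase angle: θ = 360°·(25.76 d)/(29.53 d) = 314.0°.
Illuminated fraction = (1 − cos 314.0°)/2 = (1 − 0.695)/2 ≈ 0.152, so 15%.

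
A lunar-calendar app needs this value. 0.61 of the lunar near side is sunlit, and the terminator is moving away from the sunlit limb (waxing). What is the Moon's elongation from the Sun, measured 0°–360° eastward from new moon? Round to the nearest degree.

Invert f = (1 − cos θ)/2 to get cos θ = 1 − 2(0.61) = -0.220, hence θ₀ = arccos -0.220 = 102.7°.
Before full moon the principal value applies: θ = 102.7°.

103°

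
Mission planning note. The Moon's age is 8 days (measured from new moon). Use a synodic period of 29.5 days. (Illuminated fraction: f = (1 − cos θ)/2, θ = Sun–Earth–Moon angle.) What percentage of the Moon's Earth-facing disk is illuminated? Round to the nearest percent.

Elongation θ = 360° × 8/29.5 ≈ 97.6°.
Illuminated fraction = (1 − cos 97.6°)/2 = (1 − (-0.133))/2 ≈ 0.566, so 57%.

57%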